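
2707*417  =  1128819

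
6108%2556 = 996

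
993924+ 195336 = 1189260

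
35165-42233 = - 7068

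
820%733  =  87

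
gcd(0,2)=2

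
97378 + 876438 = 973816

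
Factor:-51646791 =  - 3^1*7^1*2459371^1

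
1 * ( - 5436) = -5436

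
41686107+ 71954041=113640148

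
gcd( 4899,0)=4899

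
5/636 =5/636  =  0.01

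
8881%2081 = 557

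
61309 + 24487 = 85796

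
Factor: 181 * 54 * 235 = 2^1*3^3*5^1 * 47^1*181^1 = 2296890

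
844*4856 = 4098464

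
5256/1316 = 3 + 327/329  =  3.99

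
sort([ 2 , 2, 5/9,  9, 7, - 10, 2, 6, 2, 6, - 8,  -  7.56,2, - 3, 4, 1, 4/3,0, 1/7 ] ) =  [ - 10, - 8, - 7.56, - 3 , 0, 1/7,5/9,1, 4/3, 2 , 2,  2, 2, 2, 4, 6,6, 7,9] 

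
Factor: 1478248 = 2^3 * 79^1*2339^1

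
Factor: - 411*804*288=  - 95167872=- 2^7* 3^4*67^1*137^1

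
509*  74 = 37666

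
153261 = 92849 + 60412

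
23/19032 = 23/19032 = 0.00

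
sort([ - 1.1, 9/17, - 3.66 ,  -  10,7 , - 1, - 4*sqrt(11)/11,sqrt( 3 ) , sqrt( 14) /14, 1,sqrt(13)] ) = [ - 10, - 3.66, - 4* sqrt(11 ) /11 , - 1.1, - 1,sqrt( 14)/14, 9/17,  1,  sqrt( 3 ) , sqrt( 13 ),7]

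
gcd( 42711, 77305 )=1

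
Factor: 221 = 13^1*17^1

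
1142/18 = 63 + 4/9 = 63.44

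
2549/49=2549/49 = 52.02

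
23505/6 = 7835/2 = 3917.50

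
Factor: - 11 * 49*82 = -44198 = - 2^1*7^2*11^1 * 41^1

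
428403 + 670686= 1099089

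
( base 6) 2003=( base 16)1b3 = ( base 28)FF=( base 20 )11F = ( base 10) 435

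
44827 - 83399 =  - 38572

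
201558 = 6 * 33593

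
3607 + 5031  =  8638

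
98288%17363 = 11473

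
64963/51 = 64963/51  =  1273.78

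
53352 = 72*741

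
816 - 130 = 686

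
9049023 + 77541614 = 86590637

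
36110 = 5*7222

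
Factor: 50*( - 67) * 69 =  - 231150 =- 2^1*3^1*5^2*23^1 * 67^1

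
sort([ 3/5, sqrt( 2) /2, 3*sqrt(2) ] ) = [ 3/5, sqrt( 2) /2,3*sqrt(2 )]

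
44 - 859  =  -815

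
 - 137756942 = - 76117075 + -61639867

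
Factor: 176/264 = 2/3 = 2^1* 3^( - 1)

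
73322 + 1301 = 74623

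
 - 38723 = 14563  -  53286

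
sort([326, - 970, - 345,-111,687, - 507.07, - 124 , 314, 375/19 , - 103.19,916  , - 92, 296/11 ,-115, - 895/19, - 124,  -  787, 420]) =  [ - 970, - 787 , - 507.07, - 345,-124, - 124, - 115 , - 111 ,-103.19, - 92, - 895/19 , 375/19, 296/11,314, 326, 420,687, 916]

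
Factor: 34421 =34421^1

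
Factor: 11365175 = 5^2*163^1*2789^1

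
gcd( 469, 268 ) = 67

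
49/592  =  49/592 = 0.08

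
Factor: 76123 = 76123^1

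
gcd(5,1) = 1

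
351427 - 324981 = 26446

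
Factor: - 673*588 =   -  395724  =  - 2^2 * 3^1*7^2*  673^1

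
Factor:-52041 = - 3^1*11^1*19^1*83^1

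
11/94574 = 11/94574  =  0.00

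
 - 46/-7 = 46/7= 6.57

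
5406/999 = 1802/333 = 5.41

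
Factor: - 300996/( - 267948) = 929/827  =  827^( - 1 )*929^1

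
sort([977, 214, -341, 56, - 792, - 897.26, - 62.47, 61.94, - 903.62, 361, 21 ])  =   [ - 903.62, - 897.26,  -  792, - 341, - 62.47 , 21, 56, 61.94, 214, 361,977]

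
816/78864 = 17/1643  =  0.01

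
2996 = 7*428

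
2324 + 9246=11570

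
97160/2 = 48580 = 48580.00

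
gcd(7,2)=1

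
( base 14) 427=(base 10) 819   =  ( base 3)1010100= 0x333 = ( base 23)1CE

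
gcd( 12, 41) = 1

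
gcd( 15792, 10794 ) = 42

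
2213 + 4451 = 6664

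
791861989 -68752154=723109835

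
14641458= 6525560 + 8115898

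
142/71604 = 71/35802 = 0.00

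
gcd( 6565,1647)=1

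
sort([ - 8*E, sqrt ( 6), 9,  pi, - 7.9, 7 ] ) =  [ - 8*E, - 7.9, sqrt(6),pi,7, 9]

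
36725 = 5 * 7345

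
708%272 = 164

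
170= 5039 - 4869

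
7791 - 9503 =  -1712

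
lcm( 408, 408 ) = 408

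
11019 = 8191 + 2828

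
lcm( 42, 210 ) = 210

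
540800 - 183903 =356897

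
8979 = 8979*1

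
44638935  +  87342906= 131981841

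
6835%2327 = 2181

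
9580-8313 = 1267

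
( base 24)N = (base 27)n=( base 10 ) 23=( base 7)32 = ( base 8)27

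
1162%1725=1162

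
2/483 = 2/483 = 0.00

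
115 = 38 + 77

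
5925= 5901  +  24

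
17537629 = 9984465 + 7553164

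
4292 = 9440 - 5148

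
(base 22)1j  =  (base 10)41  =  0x29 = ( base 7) 56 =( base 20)21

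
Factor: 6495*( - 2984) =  - 2^3*3^1 * 5^1*373^1* 433^1  =  - 19381080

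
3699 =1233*3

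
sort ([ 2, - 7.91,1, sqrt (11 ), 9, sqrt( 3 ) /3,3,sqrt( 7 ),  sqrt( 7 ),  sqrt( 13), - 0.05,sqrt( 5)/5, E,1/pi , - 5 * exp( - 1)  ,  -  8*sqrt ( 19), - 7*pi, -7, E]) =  [ - 8*sqrt( 19), - 7*pi, - 7.91, - 7,-5*exp( - 1 ), - 0.05,1/pi, sqrt( 5 )/5,sqrt( 3)/3,1, 2,sqrt(7),  sqrt( 7 ),E,E,3, sqrt( 11),sqrt(13 ),9 ]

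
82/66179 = 82/66179 =0.00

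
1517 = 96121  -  94604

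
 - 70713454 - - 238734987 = 168021533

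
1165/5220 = 233/1044 =0.22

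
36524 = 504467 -467943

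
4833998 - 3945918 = 888080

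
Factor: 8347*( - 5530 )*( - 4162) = 2^2 *5^1*7^1 * 17^1*79^1*491^1*2081^1  =  192113383420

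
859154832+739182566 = 1598337398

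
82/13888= 41/6944=0.01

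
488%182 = 124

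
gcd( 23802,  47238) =6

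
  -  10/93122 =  - 5/46561 = - 0.00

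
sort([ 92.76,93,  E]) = [E,92.76, 93 ]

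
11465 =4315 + 7150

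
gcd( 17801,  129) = 1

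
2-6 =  - 4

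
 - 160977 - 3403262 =- 3564239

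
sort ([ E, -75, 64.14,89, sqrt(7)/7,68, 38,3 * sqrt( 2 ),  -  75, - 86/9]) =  [ -75, - 75, - 86/9, sqrt(7)/7, E, 3 * sqrt( 2), 38  ,  64.14, 68, 89] 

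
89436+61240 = 150676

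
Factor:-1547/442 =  - 2^ (-1 )*7^1= -  7/2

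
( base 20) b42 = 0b1000110000010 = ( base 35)3n2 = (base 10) 4482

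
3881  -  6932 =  - 3051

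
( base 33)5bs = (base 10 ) 5836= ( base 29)6R7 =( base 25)98B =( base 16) 16cc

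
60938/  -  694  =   - 88 +67/347   =  -  87.81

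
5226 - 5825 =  - 599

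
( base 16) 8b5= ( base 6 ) 14153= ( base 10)2229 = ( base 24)3KL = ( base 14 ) b53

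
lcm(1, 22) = 22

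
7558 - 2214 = 5344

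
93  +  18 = 111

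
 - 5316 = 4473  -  9789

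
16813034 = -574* (-29291)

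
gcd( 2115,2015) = 5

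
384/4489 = 384/4489 = 0.09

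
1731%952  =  779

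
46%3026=46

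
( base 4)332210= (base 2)111110100100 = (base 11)3010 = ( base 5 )112004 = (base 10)4004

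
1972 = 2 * 986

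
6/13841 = 6/13841 = 0.00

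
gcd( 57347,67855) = 1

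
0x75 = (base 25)4H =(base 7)225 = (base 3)11100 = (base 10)117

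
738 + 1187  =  1925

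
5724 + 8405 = 14129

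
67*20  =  1340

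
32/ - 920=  - 4/115 = - 0.03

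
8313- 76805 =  - 68492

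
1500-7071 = -5571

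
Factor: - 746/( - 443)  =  2^1*373^1 * 443^( - 1)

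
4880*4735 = 23106800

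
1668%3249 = 1668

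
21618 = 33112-11494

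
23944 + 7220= 31164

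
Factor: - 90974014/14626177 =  - 2^1*19^1 * 83^( - 1) * 313^(  -  1) * 563^( - 1)*2394053^1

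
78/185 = 78/185 =0.42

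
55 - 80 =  - 25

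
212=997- 785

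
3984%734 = 314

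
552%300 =252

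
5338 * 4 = 21352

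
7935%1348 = 1195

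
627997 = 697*901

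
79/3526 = 79/3526 = 0.02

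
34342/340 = 17171/170 = 101.01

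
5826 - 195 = 5631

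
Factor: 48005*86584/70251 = 2^3 *3^ (  -  1 )*5^1 *79^1*137^1*9601^1*23417^(- 1 ) = 4156464920/70251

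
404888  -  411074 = - 6186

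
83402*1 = 83402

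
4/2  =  2  =  2.00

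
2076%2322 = 2076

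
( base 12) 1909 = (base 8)5731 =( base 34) 2l7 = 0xBD9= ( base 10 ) 3033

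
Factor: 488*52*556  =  2^7*13^1*61^1 * 139^1 = 14109056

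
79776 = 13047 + 66729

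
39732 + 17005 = 56737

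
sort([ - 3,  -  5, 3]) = [- 5, - 3, 3 ]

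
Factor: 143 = 11^1*13^1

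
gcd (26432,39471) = 59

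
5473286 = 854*6409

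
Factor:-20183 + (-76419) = -2^1*11^1*4391^1 = -96602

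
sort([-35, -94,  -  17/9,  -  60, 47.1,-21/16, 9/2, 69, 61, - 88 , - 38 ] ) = [-94,  -  88, - 60,- 38,- 35,-17/9, - 21/16,9/2,47.1, 61, 69]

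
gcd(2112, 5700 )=12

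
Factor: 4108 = 2^2*13^1*79^1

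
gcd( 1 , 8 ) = 1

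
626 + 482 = 1108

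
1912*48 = 91776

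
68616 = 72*953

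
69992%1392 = 392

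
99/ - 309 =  - 1+ 70/103  =  - 0.32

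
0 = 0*69975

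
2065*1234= 2548210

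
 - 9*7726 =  - 69534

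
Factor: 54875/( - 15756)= - 2^ ( - 2 )*3^( - 1 )*5^3*13^ (  -  1 )*101^( - 1) * 439^1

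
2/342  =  1/171   =  0.01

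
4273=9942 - 5669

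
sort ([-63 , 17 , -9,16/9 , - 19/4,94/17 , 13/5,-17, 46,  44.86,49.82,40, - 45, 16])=[ - 63, - 45,- 17 , - 9,-19/4,16/9,  13/5,94/17  ,  16, 17,40,44.86,46, 49.82 ]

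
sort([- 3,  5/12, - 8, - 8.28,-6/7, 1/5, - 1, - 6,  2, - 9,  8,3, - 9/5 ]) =[-9, - 8.28, - 8, - 6 ,-3, - 9/5, - 1, - 6/7 , 1/5,5/12,2,  3,8 ] 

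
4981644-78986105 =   -  74004461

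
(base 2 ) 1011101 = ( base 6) 233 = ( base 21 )49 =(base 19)4h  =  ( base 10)93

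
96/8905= 96/8905= 0.01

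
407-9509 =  - 9102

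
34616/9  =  3846 + 2/9 =3846.22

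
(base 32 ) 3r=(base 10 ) 123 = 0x7b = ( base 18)6f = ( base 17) 74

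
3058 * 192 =587136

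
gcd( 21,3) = 3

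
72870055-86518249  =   - 13648194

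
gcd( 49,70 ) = 7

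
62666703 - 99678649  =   - 37011946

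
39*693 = 27027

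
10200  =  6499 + 3701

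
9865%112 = 9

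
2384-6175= - 3791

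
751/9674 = 751/9674 = 0.08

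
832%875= 832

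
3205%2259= 946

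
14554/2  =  7277 = 7277.00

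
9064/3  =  9064/3=3021.33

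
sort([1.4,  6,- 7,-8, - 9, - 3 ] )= [ - 9, - 8 , - 7, -3 , 1.4,6] 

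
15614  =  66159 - 50545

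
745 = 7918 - 7173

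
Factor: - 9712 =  - 2^4*607^1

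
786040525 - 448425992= 337614533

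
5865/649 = 9 + 24/649 = 9.04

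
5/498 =5/498 = 0.01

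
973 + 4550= 5523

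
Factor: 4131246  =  2^1*3^1 *7^1*19^1*31^1*167^1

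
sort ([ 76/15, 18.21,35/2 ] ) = [ 76/15,35/2,18.21]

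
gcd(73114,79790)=2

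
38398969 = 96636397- 58237428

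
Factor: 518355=3^2*5^1*11519^1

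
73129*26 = 1901354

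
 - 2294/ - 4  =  573 + 1/2 =573.50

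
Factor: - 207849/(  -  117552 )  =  2^( - 4)*31^ (  -  1) * 877^1 = 877/496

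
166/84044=83/42022  =  0.00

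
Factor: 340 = 2^2 * 5^1* 17^1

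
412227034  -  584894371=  - 172667337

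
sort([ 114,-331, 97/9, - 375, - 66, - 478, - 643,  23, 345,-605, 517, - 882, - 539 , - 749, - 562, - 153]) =[ -882,  -  749, - 643, - 605,-562,-539, - 478, - 375, - 331, - 153, - 66,97/9,23,114,345, 517] 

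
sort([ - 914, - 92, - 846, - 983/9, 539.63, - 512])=[-914, - 846, - 512, - 983/9,- 92, 539.63 ]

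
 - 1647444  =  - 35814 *46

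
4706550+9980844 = 14687394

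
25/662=25/662 = 0.04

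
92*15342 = 1411464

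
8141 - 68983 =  - 60842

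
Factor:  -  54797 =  - 37^1*1481^1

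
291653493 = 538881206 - 247227713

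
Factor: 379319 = 379319^1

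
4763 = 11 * 433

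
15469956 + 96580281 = 112050237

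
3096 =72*43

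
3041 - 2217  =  824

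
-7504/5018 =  - 2 + 1266/2509 = - 1.50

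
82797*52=4305444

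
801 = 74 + 727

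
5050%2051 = 948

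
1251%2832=1251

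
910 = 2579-1669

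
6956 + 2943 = 9899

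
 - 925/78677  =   - 925/78677 = - 0.01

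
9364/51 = 9364/51 = 183.61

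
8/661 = 8/661=0.01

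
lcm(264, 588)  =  12936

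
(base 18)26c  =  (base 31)oo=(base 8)1400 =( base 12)540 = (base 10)768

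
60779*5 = 303895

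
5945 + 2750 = 8695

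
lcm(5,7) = 35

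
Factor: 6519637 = 1667^1*3911^1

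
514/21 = 24+10/21 =24.48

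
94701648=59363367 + 35338281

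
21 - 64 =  - 43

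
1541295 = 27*57085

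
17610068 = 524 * 33607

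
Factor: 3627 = 3^2*13^1* 31^1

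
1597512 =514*3108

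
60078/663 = 90 + 8/13 = 90.62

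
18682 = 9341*2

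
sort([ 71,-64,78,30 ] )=[-64,30,71,78]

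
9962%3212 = 326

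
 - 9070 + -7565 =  - 16635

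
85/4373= 85/4373 = 0.02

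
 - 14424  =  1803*( - 8)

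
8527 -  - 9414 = 17941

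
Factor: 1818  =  2^1*3^2 * 101^1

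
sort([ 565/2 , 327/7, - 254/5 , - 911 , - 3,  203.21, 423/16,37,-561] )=[ - 911, - 561, - 254/5,-3,423/16, 37, 327/7,203.21, 565/2] 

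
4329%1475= 1379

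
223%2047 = 223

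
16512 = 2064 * 8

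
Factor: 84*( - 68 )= - 5712 = -2^4*3^1*7^1*17^1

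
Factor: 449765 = 5^1*23^1 * 3911^1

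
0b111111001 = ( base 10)505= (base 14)281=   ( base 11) 41a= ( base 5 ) 4010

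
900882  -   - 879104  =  1779986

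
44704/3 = 14901 + 1/3 =14901.33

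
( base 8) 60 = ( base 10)48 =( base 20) 28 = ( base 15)33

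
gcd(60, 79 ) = 1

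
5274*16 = 84384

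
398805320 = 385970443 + 12834877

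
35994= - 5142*( - 7)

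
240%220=20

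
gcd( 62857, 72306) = 1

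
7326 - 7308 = 18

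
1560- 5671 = -4111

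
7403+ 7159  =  14562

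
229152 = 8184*28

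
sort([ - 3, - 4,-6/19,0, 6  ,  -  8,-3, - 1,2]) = [ - 8, - 4,  -  3,- 3,-1, - 6/19, 0 , 2, 6]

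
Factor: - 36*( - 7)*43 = 10836 = 2^2*3^2*7^1*43^1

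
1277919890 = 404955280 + 872964610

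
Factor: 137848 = 2^3*17231^1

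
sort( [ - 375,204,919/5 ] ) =[ - 375,  919/5,204]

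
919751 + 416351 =1336102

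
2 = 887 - 885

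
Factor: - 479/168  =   -2^( - 3 )*3^( - 1)*7^(-1 )*479^1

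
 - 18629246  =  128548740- 147177986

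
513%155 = 48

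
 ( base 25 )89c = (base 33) 4QN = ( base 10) 5237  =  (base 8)12165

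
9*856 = 7704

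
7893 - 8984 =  - 1091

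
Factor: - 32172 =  - 2^2*3^1 * 7^1*383^1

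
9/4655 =9/4655 = 0.00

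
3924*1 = 3924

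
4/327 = 4/327 = 0.01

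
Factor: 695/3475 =1/5=5^( - 1)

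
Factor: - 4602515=  -  5^1 * 137^1 * 6719^1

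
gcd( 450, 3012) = 6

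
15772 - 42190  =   - 26418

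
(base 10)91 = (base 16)5B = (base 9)111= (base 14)67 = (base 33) 2P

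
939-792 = 147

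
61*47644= 2906284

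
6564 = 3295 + 3269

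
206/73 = 2+60/73=2.82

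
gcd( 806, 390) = 26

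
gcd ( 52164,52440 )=276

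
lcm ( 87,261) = 261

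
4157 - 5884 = -1727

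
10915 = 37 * 295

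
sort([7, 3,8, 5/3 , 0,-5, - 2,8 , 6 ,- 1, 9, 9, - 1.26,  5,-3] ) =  [ - 5 , - 3, - 2, -1.26, - 1, 0, 5/3,3,5, 6,7,8,  8, 9 , 9 ] 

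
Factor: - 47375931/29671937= -3^1 * 15791977^1*29671937^( - 1)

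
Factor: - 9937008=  - 2^4*3^2*151^1*457^1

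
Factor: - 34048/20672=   -  28/17=- 2^2 * 7^1*17^( - 1 ) 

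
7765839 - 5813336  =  1952503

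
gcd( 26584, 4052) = 4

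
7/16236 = 7/16236 = 0.00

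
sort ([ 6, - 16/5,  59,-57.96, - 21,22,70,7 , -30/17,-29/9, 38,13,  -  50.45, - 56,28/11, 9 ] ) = [-57.96 ,-56, - 50.45, - 21,- 29/9,-16/5, - 30/17,28/11, 6, 7,9,13,22, 38,59, 70]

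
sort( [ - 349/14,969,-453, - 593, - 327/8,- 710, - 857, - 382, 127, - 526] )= [ - 857, - 710, - 593, -526,-453,-382, - 327/8, - 349/14, 127, 969 ]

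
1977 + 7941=9918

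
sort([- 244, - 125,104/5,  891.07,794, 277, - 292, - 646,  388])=[ - 646 , - 292,- 244 , - 125,104/5,277, 388, 794,891.07]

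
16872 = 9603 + 7269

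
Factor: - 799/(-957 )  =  3^ ( - 1)*11^( - 1) * 17^1*29^(  -  1)*47^1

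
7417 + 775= 8192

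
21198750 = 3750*5653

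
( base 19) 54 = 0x63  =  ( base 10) 99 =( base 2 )1100011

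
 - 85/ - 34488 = 85/34488 = 0.00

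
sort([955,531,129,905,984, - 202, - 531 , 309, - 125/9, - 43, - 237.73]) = [ - 531 , - 237.73, - 202,-43, - 125/9,129,309, 531,905,  955,984 ] 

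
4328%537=32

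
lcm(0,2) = 0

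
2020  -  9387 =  - 7367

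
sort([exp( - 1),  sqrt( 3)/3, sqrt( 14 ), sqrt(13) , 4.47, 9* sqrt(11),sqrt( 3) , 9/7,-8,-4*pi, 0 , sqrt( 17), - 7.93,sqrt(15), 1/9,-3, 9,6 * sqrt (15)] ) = [ - 4*pi,-8, - 7.93, - 3,0, 1/9, exp ( - 1), sqrt(3 )/3 , 9/7,sqrt( 3), sqrt( 13), sqrt( 14 ),sqrt(15), sqrt(17),4.47,9, 6*sqrt( 15), 9*sqrt(11)] 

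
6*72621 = 435726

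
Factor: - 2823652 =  - 2^2*13^2*4177^1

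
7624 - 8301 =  - 677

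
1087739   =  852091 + 235648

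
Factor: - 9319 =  - 9319^1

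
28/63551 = 28/63551 = 0.00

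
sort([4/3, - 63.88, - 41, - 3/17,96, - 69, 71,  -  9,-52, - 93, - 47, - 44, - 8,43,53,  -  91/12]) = [ - 93,-69, - 63.88, - 52, - 47,  -  44, - 41 , - 9, - 8, - 91/12, - 3/17,4/3,43,53,  71,96]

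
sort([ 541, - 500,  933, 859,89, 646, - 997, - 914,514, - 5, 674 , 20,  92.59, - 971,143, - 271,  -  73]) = [ - 997, - 971, - 914 ,-500, - 271,-73, - 5,20 , 89,92.59,143, 514, 541,646  ,  674 , 859,933]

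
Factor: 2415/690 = 2^ ( - 1)*7^1=7/2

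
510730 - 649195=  - 138465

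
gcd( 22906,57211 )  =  1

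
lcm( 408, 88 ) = 4488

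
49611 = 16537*3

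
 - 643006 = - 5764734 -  - 5121728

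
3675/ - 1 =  - 3675/1 = - 3675.00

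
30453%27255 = 3198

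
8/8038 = 4/4019 = 0.00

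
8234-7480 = 754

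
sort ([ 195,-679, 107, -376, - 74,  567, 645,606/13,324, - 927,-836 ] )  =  [ - 927, - 836, - 679, - 376, - 74,606/13, 107, 195  ,  324, 567, 645 ] 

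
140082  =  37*3786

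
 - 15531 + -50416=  - 65947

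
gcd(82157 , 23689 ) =1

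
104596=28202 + 76394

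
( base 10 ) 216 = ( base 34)6c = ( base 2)11011000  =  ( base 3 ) 22000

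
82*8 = 656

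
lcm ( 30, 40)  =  120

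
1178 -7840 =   -  6662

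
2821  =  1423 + 1398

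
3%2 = 1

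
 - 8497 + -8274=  - 16771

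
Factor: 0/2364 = 0^1 = 0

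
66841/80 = 66841/80 = 835.51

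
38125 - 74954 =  - 36829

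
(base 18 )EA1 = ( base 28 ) 60d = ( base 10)4717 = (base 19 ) D15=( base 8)11155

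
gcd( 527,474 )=1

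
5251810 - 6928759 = -1676949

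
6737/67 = 6737/67 = 100.55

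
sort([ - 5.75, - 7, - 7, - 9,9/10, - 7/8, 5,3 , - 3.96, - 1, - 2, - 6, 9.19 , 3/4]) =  [ - 9, - 7,  -  7, - 6,-5.75, - 3.96, - 2, - 1, - 7/8 , 3/4, 9/10, 3,5, 9.19]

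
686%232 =222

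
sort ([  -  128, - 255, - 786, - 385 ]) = [-786, - 385, - 255,-128] 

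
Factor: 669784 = 2^3*29^1*2887^1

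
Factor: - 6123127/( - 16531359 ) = 3^( - 1)*13^(- 1 )*83^(  -  1)*5107^( - 1)*6123127^1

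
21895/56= 390+ 55/56 = 390.98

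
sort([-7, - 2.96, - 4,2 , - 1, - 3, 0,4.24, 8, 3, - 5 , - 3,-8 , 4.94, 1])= [- 8,-7, - 5,-4, - 3 ,-3, - 2.96,-1, 0,1 , 2,3,4.24, 4.94, 8 ] 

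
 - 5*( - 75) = 375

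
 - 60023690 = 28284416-88308106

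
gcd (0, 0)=0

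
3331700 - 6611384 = -3279684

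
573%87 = 51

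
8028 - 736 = 7292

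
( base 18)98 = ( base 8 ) 252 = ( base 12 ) 122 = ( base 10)170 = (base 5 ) 1140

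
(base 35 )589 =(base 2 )1100100001110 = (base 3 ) 22210120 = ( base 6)45410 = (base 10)6414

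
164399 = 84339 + 80060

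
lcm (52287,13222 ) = 1150314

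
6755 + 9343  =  16098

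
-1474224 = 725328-2199552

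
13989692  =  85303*164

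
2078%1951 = 127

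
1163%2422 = 1163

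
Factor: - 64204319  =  -41^1*167^1*9377^1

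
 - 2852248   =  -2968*961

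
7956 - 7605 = 351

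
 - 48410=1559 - 49969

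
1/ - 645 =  - 1/645 =-  0.00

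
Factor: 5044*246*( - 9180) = -11390764320 = - 2^5*3^4*5^1 *13^1*17^1*41^1*97^1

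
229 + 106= 335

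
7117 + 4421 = 11538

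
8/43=8/43 = 0.19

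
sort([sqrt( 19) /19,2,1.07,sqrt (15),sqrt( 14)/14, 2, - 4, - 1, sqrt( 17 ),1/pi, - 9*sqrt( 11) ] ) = [ - 9*sqrt(11), -4, - 1,sqrt(19)/19,sqrt( 14)/14, 1/pi,1.07,  2,2 , sqrt( 15),sqrt( 17)]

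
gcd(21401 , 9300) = 1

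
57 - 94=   -  37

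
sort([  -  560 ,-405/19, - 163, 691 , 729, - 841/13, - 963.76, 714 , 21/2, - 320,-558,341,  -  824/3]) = [ - 963.76 , - 560, - 558, - 320,  -  824/3,-163, - 841/13, - 405/19, 21/2, 341,  691,714,729]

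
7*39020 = 273140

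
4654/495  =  9 + 199/495  =  9.40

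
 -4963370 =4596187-9559557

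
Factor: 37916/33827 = 2^2*9479^1*33827^( - 1)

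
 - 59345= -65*913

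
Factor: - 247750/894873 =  - 2^1  *  3^(  -  1 )*5^3*7^( - 1 )*43^( - 1) = - 250/903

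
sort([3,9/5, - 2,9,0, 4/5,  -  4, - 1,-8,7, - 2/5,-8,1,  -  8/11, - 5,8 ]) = [- 8, - 8,- 5,-4, - 2, - 1 , - 8/11,- 2/5,0,4/5, 1,9/5 , 3, 7, 8, 9]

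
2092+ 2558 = 4650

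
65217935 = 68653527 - 3435592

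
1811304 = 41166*44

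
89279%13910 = 5819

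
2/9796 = 1/4898 = 0.00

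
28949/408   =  70 + 389/408 = 70.95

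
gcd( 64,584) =8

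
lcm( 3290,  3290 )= 3290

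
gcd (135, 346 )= 1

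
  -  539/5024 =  - 1 + 4485/5024 = - 0.11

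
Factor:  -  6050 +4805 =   -  1245 = - 3^1*5^1*83^1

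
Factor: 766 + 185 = 951 =3^1*317^1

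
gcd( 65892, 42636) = 3876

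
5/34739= 5/34739 = 0.00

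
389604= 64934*6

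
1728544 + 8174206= 9902750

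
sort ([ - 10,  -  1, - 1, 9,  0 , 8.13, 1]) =[ - 10, - 1, - 1,0 , 1,8.13,9]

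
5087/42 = 5087/42 = 121.12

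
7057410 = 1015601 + 6041809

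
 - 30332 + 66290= 35958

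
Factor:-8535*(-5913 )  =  50467455=   3^5* 5^1*73^1 * 569^1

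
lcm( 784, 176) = 8624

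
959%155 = 29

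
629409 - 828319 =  - 198910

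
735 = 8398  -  7663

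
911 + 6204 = 7115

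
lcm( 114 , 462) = 8778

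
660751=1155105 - 494354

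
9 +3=12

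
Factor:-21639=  - 3^1*7213^1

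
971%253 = 212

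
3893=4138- 245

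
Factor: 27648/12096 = 16/7= 2^4*7^( - 1)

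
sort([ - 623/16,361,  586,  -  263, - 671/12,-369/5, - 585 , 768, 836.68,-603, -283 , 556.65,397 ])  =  [-603, - 585, - 283, - 263, - 369/5, - 671/12, - 623/16, 361,397,556.65, 586, 768, 836.68 ] 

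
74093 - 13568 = 60525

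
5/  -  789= -1 + 784/789 = -0.01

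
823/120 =823/120  =  6.86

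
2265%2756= 2265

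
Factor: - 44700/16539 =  - 100/37 = - 2^2*5^2*37^( - 1)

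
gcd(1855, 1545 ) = 5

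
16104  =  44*366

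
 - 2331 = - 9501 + 7170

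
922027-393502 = 528525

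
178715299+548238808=726954107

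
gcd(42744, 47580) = 156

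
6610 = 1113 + 5497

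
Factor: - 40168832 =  - 2^7 * 11^1*47^1*607^1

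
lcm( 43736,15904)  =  174944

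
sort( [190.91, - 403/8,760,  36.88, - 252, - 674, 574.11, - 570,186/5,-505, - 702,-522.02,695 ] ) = [ - 702, - 674, - 570, - 522.02,-505, - 252, - 403/8,36.88, 186/5, 190.91 , 574.11,695,760]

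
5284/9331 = 5284/9331 = 0.57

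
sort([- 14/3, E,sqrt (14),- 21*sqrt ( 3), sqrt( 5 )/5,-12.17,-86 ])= [-86, - 21 * sqrt( 3), - 12.17 , - 14/3,sqrt( 5) /5, E,sqrt( 14 )]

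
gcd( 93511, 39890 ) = 1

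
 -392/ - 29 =13 + 15/29 = 13.52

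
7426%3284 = 858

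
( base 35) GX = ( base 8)1121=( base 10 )593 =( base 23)12I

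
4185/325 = 12 + 57/65=12.88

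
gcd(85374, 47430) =9486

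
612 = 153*4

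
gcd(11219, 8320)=13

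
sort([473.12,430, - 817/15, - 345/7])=[ - 817/15, - 345/7, 430,473.12]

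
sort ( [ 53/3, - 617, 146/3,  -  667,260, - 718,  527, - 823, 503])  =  [ - 823,  -  718,  -  667, - 617, 53/3,146/3,  260, 503, 527]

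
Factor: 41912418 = 2^1*3^1 * 6985403^1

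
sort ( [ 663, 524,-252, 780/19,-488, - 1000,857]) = [ - 1000, - 488, - 252,780/19, 524,663, 857 ]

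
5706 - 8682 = -2976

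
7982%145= 7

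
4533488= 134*33832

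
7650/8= 3825/4= 956.25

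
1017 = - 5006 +6023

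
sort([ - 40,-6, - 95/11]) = [ -40, - 95/11, - 6] 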